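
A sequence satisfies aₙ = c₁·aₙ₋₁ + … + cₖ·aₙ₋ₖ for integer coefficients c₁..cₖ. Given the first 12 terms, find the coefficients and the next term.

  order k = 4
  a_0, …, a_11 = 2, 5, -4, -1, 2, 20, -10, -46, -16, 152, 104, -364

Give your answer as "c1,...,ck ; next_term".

0,-2,-2,2 ; -544

  a_4 = 0·-1 + -2·-4 + -2·5 + 2·2 = 2
  a_5 = 0·2 + -2·-1 + -2·-4 + 2·5 = 20
  a_6 = 0·20 + -2·2 + -2·-1 + 2·-4 = -10
  a_7 = 0·-10 + -2·20 + -2·2 + 2·-1 = -46
  a_8 = 0·-46 + -2·-10 + -2·20 + 2·2 = -16
  a_9 = 0·-16 + -2·-46 + -2·-10 + 2·20 = 152
  a_10 = 0·152 + -2·-16 + -2·-46 + 2·-10 = 104
  a_11 = 0·104 + -2·152 + -2·-16 + 2·-46 = -364
  a_12 = 0·-364 + -2·104 + -2·152 + 2·-16 = -544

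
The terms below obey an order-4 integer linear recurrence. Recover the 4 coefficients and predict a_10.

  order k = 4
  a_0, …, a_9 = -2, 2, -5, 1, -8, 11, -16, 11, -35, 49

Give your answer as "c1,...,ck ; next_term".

0,0,-1,3 ; -59

  a_4 = 0·1 + 0·-5 + -1·2 + 3·-2 = -8
  a_5 = 0·-8 + 0·1 + -1·-5 + 3·2 = 11
  a_6 = 0·11 + 0·-8 + -1·1 + 3·-5 = -16
  a_7 = 0·-16 + 0·11 + -1·-8 + 3·1 = 11
  a_8 = 0·11 + 0·-16 + -1·11 + 3·-8 = -35
  a_9 = 0·-35 + 0·11 + -1·-16 + 3·11 = 49
  a_10 = 0·49 + 0·-35 + -1·11 + 3·-16 = -59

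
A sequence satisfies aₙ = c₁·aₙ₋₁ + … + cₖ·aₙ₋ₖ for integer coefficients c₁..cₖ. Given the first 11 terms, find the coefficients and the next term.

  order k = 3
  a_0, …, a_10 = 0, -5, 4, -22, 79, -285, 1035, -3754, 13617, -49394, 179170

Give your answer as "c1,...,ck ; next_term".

-3,2,-1 ; -649915

  a_3 = -3·4 + 2·-5 + -1·0 = -22
  a_4 = -3·-22 + 2·4 + -1·-5 = 79
  a_5 = -3·79 + 2·-22 + -1·4 = -285
  a_6 = -3·-285 + 2·79 + -1·-22 = 1035
  a_7 = -3·1035 + 2·-285 + -1·79 = -3754
  a_8 = -3·-3754 + 2·1035 + -1·-285 = 13617
  a_9 = -3·13617 + 2·-3754 + -1·1035 = -49394
  a_10 = -3·-49394 + 2·13617 + -1·-3754 = 179170
  a_11 = -3·179170 + 2·-49394 + -1·13617 = -649915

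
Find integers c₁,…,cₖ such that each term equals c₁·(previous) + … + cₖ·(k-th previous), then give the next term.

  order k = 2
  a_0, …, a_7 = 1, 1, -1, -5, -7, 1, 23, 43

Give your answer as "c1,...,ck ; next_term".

  a_2 = 2·1 + -3·1 = -1
  a_3 = 2·-1 + -3·1 = -5
  a_4 = 2·-5 + -3·-1 = -7
  a_5 = 2·-7 + -3·-5 = 1
  a_6 = 2·1 + -3·-7 = 23
  a_7 = 2·23 + -3·1 = 43
  a_8 = 2·43 + -3·23 = 17

2,-3 ; 17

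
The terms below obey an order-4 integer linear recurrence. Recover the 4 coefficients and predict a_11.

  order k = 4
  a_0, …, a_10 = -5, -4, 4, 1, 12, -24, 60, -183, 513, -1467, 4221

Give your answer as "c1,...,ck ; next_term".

-3,0,0,-3 ; -12114

  a_4 = -3·1 + 0·4 + 0·-4 + -3·-5 = 12
  a_5 = -3·12 + 0·1 + 0·4 + -3·-4 = -24
  a_6 = -3·-24 + 0·12 + 0·1 + -3·4 = 60
  a_7 = -3·60 + 0·-24 + 0·12 + -3·1 = -183
  a_8 = -3·-183 + 0·60 + 0·-24 + -3·12 = 513
  a_9 = -3·513 + 0·-183 + 0·60 + -3·-24 = -1467
  a_10 = -3·-1467 + 0·513 + 0·-183 + -3·60 = 4221
  a_11 = -3·4221 + 0·-1467 + 0·513 + -3·-183 = -12114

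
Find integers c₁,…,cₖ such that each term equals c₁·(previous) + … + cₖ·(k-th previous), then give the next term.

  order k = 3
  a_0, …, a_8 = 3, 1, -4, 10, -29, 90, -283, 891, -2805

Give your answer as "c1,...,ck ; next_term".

-4,-3,-1 ; 8830

  a_3 = -4·-4 + -3·1 + -1·3 = 10
  a_4 = -4·10 + -3·-4 + -1·1 = -29
  a_5 = -4·-29 + -3·10 + -1·-4 = 90
  a_6 = -4·90 + -3·-29 + -1·10 = -283
  a_7 = -4·-283 + -3·90 + -1·-29 = 891
  a_8 = -4·891 + -3·-283 + -1·90 = -2805
  a_9 = -4·-2805 + -3·891 + -1·-283 = 8830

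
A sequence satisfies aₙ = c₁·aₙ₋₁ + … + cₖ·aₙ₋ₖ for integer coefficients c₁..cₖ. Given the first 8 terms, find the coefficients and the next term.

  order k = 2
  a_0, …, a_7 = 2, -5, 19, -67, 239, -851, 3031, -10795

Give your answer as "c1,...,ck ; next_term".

  a_2 = -3·-5 + 2·2 = 19
  a_3 = -3·19 + 2·-5 = -67
  a_4 = -3·-67 + 2·19 = 239
  a_5 = -3·239 + 2·-67 = -851
  a_6 = -3·-851 + 2·239 = 3031
  a_7 = -3·3031 + 2·-851 = -10795
  a_8 = -3·-10795 + 2·3031 = 38447

-3,2 ; 38447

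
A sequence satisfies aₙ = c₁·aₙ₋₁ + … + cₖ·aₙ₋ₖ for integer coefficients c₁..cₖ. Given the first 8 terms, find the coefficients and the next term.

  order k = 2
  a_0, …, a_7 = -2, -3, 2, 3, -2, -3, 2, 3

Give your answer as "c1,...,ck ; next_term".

  a_2 = 0·-3 + -1·-2 = 2
  a_3 = 0·2 + -1·-3 = 3
  a_4 = 0·3 + -1·2 = -2
  a_5 = 0·-2 + -1·3 = -3
  a_6 = 0·-3 + -1·-2 = 2
  a_7 = 0·2 + -1·-3 = 3
  a_8 = 0·3 + -1·2 = -2

0,-1 ; -2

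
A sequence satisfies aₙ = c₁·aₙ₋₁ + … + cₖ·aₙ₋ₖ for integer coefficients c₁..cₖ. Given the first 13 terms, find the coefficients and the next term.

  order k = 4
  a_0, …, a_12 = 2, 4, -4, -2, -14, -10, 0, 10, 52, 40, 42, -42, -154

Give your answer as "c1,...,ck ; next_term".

  a_4 = 0·-2 + 1·-4 + -1·4 + -3·2 = -14
  a_5 = 0·-14 + 1·-2 + -1·-4 + -3·4 = -10
  a_6 = 0·-10 + 1·-14 + -1·-2 + -3·-4 = 0
  a_7 = 0·0 + 1·-10 + -1·-14 + -3·-2 = 10
  a_8 = 0·10 + 1·0 + -1·-10 + -3·-14 = 52
  a_9 = 0·52 + 1·10 + -1·0 + -3·-10 = 40
  a_10 = 0·40 + 1·52 + -1·10 + -3·0 = 42
  a_11 = 0·42 + 1·40 + -1·52 + -3·10 = -42
  a_12 = 0·-42 + 1·42 + -1·40 + -3·52 = -154
  a_13 = 0·-154 + 1·-42 + -1·42 + -3·40 = -204

0,1,-1,-3 ; -204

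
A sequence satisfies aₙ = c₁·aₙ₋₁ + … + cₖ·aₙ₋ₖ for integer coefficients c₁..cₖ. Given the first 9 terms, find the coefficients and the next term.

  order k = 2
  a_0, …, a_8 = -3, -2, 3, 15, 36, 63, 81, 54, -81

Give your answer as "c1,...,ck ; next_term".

  a_2 = 3·-2 + -3·-3 = 3
  a_3 = 3·3 + -3·-2 = 15
  a_4 = 3·15 + -3·3 = 36
  a_5 = 3·36 + -3·15 = 63
  a_6 = 3·63 + -3·36 = 81
  a_7 = 3·81 + -3·63 = 54
  a_8 = 3·54 + -3·81 = -81
  a_9 = 3·-81 + -3·54 = -405

3,-3 ; -405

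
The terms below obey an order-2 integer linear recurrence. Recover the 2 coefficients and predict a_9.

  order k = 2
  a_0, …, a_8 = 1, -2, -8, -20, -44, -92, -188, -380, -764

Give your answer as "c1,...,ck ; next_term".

3,-2 ; -1532

  a_2 = 3·-2 + -2·1 = -8
  a_3 = 3·-8 + -2·-2 = -20
  a_4 = 3·-20 + -2·-8 = -44
  a_5 = 3·-44 + -2·-20 = -92
  a_6 = 3·-92 + -2·-44 = -188
  a_7 = 3·-188 + -2·-92 = -380
  a_8 = 3·-380 + -2·-188 = -764
  a_9 = 3·-764 + -2·-380 = -1532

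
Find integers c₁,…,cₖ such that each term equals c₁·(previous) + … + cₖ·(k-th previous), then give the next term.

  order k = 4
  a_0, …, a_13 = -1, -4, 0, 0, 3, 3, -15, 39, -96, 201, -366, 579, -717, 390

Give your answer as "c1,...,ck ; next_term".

  a_4 = -3·0 + -2·0 + 0·-4 + -3·-1 = 3
  a_5 = -3·3 + -2·0 + 0·0 + -3·-4 = 3
  a_6 = -3·3 + -2·3 + 0·0 + -3·0 = -15
  a_7 = -3·-15 + -2·3 + 0·3 + -3·0 = 39
  a_8 = -3·39 + -2·-15 + 0·3 + -3·3 = -96
  a_9 = -3·-96 + -2·39 + 0·-15 + -3·3 = 201
  a_10 = -3·201 + -2·-96 + 0·39 + -3·-15 = -366
  a_11 = -3·-366 + -2·201 + 0·-96 + -3·39 = 579
  a_12 = -3·579 + -2·-366 + 0·201 + -3·-96 = -717
  a_13 = -3·-717 + -2·579 + 0·-366 + -3·201 = 390
  a_14 = -3·390 + -2·-717 + 0·579 + -3·-366 = 1362

-3,-2,0,-3 ; 1362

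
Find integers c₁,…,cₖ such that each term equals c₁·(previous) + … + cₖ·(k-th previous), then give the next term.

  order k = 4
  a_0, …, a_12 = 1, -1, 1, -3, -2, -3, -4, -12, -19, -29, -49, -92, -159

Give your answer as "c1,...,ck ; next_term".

1,0,1,2 ; -266

  a_4 = 1·-3 + 0·1 + 1·-1 + 2·1 = -2
  a_5 = 1·-2 + 0·-3 + 1·1 + 2·-1 = -3
  a_6 = 1·-3 + 0·-2 + 1·-3 + 2·1 = -4
  a_7 = 1·-4 + 0·-3 + 1·-2 + 2·-3 = -12
  a_8 = 1·-12 + 0·-4 + 1·-3 + 2·-2 = -19
  a_9 = 1·-19 + 0·-12 + 1·-4 + 2·-3 = -29
  a_10 = 1·-29 + 0·-19 + 1·-12 + 2·-4 = -49
  a_11 = 1·-49 + 0·-29 + 1·-19 + 2·-12 = -92
  a_12 = 1·-92 + 0·-49 + 1·-29 + 2·-19 = -159
  a_13 = 1·-159 + 0·-92 + 1·-49 + 2·-29 = -266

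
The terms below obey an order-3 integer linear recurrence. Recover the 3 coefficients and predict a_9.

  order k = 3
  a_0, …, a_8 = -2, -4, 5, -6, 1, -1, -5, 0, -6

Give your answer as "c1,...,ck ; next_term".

  a_3 = 0·5 + 1·-4 + 1·-2 = -6
  a_4 = 0·-6 + 1·5 + 1·-4 = 1
  a_5 = 0·1 + 1·-6 + 1·5 = -1
  a_6 = 0·-1 + 1·1 + 1·-6 = -5
  a_7 = 0·-5 + 1·-1 + 1·1 = 0
  a_8 = 0·0 + 1·-5 + 1·-1 = -6
  a_9 = 0·-6 + 1·0 + 1·-5 = -5

0,1,1 ; -5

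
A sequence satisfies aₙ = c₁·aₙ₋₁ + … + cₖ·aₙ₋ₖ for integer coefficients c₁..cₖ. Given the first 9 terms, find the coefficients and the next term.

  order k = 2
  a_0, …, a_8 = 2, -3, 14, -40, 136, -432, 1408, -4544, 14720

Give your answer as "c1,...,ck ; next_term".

-2,4 ; -47616

  a_2 = -2·-3 + 4·2 = 14
  a_3 = -2·14 + 4·-3 = -40
  a_4 = -2·-40 + 4·14 = 136
  a_5 = -2·136 + 4·-40 = -432
  a_6 = -2·-432 + 4·136 = 1408
  a_7 = -2·1408 + 4·-432 = -4544
  a_8 = -2·-4544 + 4·1408 = 14720
  a_9 = -2·14720 + 4·-4544 = -47616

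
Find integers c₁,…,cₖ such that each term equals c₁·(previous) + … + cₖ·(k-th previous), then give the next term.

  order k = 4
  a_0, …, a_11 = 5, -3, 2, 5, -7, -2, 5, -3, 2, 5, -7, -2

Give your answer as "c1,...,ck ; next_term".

0,-1,0,-1 ; 5

  a_4 = 0·5 + -1·2 + 0·-3 + -1·5 = -7
  a_5 = 0·-7 + -1·5 + 0·2 + -1·-3 = -2
  a_6 = 0·-2 + -1·-7 + 0·5 + -1·2 = 5
  a_7 = 0·5 + -1·-2 + 0·-7 + -1·5 = -3
  a_8 = 0·-3 + -1·5 + 0·-2 + -1·-7 = 2
  a_9 = 0·2 + -1·-3 + 0·5 + -1·-2 = 5
  a_10 = 0·5 + -1·2 + 0·-3 + -1·5 = -7
  a_11 = 0·-7 + -1·5 + 0·2 + -1·-3 = -2
  a_12 = 0·-2 + -1·-7 + 0·5 + -1·2 = 5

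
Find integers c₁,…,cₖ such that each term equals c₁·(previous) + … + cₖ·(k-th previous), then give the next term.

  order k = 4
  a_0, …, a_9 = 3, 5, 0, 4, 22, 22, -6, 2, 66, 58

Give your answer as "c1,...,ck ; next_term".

  a_4 = 2·4 + -3·0 + 4·5 + -2·3 = 22
  a_5 = 2·22 + -3·4 + 4·0 + -2·5 = 22
  a_6 = 2·22 + -3·22 + 4·4 + -2·0 = -6
  a_7 = 2·-6 + -3·22 + 4·22 + -2·4 = 2
  a_8 = 2·2 + -3·-6 + 4·22 + -2·22 = 66
  a_9 = 2·66 + -3·2 + 4·-6 + -2·22 = 58
  a_10 = 2·58 + -3·66 + 4·2 + -2·-6 = -62

2,-3,4,-2 ; -62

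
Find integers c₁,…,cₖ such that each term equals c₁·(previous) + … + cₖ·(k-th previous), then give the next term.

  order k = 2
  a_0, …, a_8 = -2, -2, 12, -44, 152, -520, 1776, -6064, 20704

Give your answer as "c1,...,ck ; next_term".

-4,-2 ; -70688

  a_2 = -4·-2 + -2·-2 = 12
  a_3 = -4·12 + -2·-2 = -44
  a_4 = -4·-44 + -2·12 = 152
  a_5 = -4·152 + -2·-44 = -520
  a_6 = -4·-520 + -2·152 = 1776
  a_7 = -4·1776 + -2·-520 = -6064
  a_8 = -4·-6064 + -2·1776 = 20704
  a_9 = -4·20704 + -2·-6064 = -70688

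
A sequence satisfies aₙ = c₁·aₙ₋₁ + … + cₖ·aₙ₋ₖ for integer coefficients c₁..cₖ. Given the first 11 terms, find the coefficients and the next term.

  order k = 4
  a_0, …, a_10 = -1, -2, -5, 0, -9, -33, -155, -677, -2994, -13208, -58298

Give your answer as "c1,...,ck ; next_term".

  a_4 = 4·0 + 2·-5 + -1·-2 + 1·-1 = -9
  a_5 = 4·-9 + 2·0 + -1·-5 + 1·-2 = -33
  a_6 = 4·-33 + 2·-9 + -1·0 + 1·-5 = -155
  a_7 = 4·-155 + 2·-33 + -1·-9 + 1·0 = -677
  a_8 = 4·-677 + 2·-155 + -1·-33 + 1·-9 = -2994
  a_9 = 4·-2994 + 2·-677 + -1·-155 + 1·-33 = -13208
  a_10 = 4·-13208 + 2·-2994 + -1·-677 + 1·-155 = -58298
  a_11 = 4·-58298 + 2·-13208 + -1·-2994 + 1·-677 = -257291

4,2,-1,1 ; -257291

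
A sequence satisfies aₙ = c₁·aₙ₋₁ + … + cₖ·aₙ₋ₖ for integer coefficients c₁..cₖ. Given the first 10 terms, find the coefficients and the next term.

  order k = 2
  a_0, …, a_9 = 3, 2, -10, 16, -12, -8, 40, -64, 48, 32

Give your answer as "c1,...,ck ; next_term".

-2,-2 ; -160

  a_2 = -2·2 + -2·3 = -10
  a_3 = -2·-10 + -2·2 = 16
  a_4 = -2·16 + -2·-10 = -12
  a_5 = -2·-12 + -2·16 = -8
  a_6 = -2·-8 + -2·-12 = 40
  a_7 = -2·40 + -2·-8 = -64
  a_8 = -2·-64 + -2·40 = 48
  a_9 = -2·48 + -2·-64 = 32
  a_10 = -2·32 + -2·48 = -160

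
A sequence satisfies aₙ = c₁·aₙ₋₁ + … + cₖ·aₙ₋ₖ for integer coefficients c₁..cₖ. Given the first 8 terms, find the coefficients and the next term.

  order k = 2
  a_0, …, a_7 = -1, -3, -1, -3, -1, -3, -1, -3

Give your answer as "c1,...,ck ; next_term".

0,1 ; -1

  a_2 = 0·-3 + 1·-1 = -1
  a_3 = 0·-1 + 1·-3 = -3
  a_4 = 0·-3 + 1·-1 = -1
  a_5 = 0·-1 + 1·-3 = -3
  a_6 = 0·-3 + 1·-1 = -1
  a_7 = 0·-1 + 1·-3 = -3
  a_8 = 0·-3 + 1·-1 = -1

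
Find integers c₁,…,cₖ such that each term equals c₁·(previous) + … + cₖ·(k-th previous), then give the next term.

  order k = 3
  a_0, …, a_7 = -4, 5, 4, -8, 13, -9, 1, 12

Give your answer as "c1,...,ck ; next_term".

-1,0,1 ; -21

  a_3 = -1·4 + 0·5 + 1·-4 = -8
  a_4 = -1·-8 + 0·4 + 1·5 = 13
  a_5 = -1·13 + 0·-8 + 1·4 = -9
  a_6 = -1·-9 + 0·13 + 1·-8 = 1
  a_7 = -1·1 + 0·-9 + 1·13 = 12
  a_8 = -1·12 + 0·1 + 1·-9 = -21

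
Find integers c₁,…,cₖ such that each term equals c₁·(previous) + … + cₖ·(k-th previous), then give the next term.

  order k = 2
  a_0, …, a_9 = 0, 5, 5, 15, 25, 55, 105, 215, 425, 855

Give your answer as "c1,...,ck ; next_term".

1,2 ; 1705

  a_2 = 1·5 + 2·0 = 5
  a_3 = 1·5 + 2·5 = 15
  a_4 = 1·15 + 2·5 = 25
  a_5 = 1·25 + 2·15 = 55
  a_6 = 1·55 + 2·25 = 105
  a_7 = 1·105 + 2·55 = 215
  a_8 = 1·215 + 2·105 = 425
  a_9 = 1·425 + 2·215 = 855
  a_10 = 1·855 + 2·425 = 1705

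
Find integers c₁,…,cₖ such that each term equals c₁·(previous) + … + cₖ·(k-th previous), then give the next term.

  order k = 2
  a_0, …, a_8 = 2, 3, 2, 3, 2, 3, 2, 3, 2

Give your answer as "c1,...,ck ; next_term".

0,1 ; 3

  a_2 = 0·3 + 1·2 = 2
  a_3 = 0·2 + 1·3 = 3
  a_4 = 0·3 + 1·2 = 2
  a_5 = 0·2 + 1·3 = 3
  a_6 = 0·3 + 1·2 = 2
  a_7 = 0·2 + 1·3 = 3
  a_8 = 0·3 + 1·2 = 2
  a_9 = 0·2 + 1·3 = 3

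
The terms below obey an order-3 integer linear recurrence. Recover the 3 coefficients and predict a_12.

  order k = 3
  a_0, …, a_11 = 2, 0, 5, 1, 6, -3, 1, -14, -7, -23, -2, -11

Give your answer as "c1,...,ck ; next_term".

1,1,-2 ; 33

  a_3 = 1·5 + 1·0 + -2·2 = 1
  a_4 = 1·1 + 1·5 + -2·0 = 6
  a_5 = 1·6 + 1·1 + -2·5 = -3
  a_6 = 1·-3 + 1·6 + -2·1 = 1
  a_7 = 1·1 + 1·-3 + -2·6 = -14
  a_8 = 1·-14 + 1·1 + -2·-3 = -7
  a_9 = 1·-7 + 1·-14 + -2·1 = -23
  a_10 = 1·-23 + 1·-7 + -2·-14 = -2
  a_11 = 1·-2 + 1·-23 + -2·-7 = -11
  a_12 = 1·-11 + 1·-2 + -2·-23 = 33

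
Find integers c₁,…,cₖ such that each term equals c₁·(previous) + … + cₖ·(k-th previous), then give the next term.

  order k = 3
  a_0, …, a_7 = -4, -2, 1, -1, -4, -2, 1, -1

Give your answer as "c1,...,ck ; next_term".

1,-1,1 ; -4

  a_3 = 1·1 + -1·-2 + 1·-4 = -1
  a_4 = 1·-1 + -1·1 + 1·-2 = -4
  a_5 = 1·-4 + -1·-1 + 1·1 = -2
  a_6 = 1·-2 + -1·-4 + 1·-1 = 1
  a_7 = 1·1 + -1·-2 + 1·-4 = -1
  a_8 = 1·-1 + -1·1 + 1·-2 = -4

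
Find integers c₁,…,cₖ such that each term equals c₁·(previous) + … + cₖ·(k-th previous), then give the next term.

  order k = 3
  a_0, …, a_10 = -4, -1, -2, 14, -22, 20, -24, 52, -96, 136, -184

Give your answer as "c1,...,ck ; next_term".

-2,-2,-2 ; 288

  a_3 = -2·-2 + -2·-1 + -2·-4 = 14
  a_4 = -2·14 + -2·-2 + -2·-1 = -22
  a_5 = -2·-22 + -2·14 + -2·-2 = 20
  a_6 = -2·20 + -2·-22 + -2·14 = -24
  a_7 = -2·-24 + -2·20 + -2·-22 = 52
  a_8 = -2·52 + -2·-24 + -2·20 = -96
  a_9 = -2·-96 + -2·52 + -2·-24 = 136
  a_10 = -2·136 + -2·-96 + -2·52 = -184
  a_11 = -2·-184 + -2·136 + -2·-96 = 288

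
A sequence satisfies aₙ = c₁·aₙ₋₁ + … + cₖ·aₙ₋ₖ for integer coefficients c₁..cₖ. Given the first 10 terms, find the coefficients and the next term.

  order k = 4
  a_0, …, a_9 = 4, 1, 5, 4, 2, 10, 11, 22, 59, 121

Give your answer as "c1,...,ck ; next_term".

2,1,1,-3 ; 290

  a_4 = 2·4 + 1·5 + 1·1 + -3·4 = 2
  a_5 = 2·2 + 1·4 + 1·5 + -3·1 = 10
  a_6 = 2·10 + 1·2 + 1·4 + -3·5 = 11
  a_7 = 2·11 + 1·10 + 1·2 + -3·4 = 22
  a_8 = 2·22 + 1·11 + 1·10 + -3·2 = 59
  a_9 = 2·59 + 1·22 + 1·11 + -3·10 = 121
  a_10 = 2·121 + 1·59 + 1·22 + -3·11 = 290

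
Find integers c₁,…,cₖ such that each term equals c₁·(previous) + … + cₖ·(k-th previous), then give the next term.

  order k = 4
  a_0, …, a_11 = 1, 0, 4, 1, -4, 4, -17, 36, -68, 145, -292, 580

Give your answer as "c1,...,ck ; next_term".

-2,0,-1,-2 ; -1169

  a_4 = -2·1 + 0·4 + -1·0 + -2·1 = -4
  a_5 = -2·-4 + 0·1 + -1·4 + -2·0 = 4
  a_6 = -2·4 + 0·-4 + -1·1 + -2·4 = -17
  a_7 = -2·-17 + 0·4 + -1·-4 + -2·1 = 36
  a_8 = -2·36 + 0·-17 + -1·4 + -2·-4 = -68
  a_9 = -2·-68 + 0·36 + -1·-17 + -2·4 = 145
  a_10 = -2·145 + 0·-68 + -1·36 + -2·-17 = -292
  a_11 = -2·-292 + 0·145 + -1·-68 + -2·36 = 580
  a_12 = -2·580 + 0·-292 + -1·145 + -2·-68 = -1169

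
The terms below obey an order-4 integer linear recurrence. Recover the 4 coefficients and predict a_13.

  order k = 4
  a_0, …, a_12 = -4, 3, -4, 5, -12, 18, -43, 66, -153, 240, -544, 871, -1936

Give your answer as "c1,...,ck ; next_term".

  a_4 = -1·5 + 3·-4 + 3·3 + 1·-4 = -12
  a_5 = -1·-12 + 3·5 + 3·-4 + 1·3 = 18
  a_6 = -1·18 + 3·-12 + 3·5 + 1·-4 = -43
  a_7 = -1·-43 + 3·18 + 3·-12 + 1·5 = 66
  a_8 = -1·66 + 3·-43 + 3·18 + 1·-12 = -153
  a_9 = -1·-153 + 3·66 + 3·-43 + 1·18 = 240
  a_10 = -1·240 + 3·-153 + 3·66 + 1·-43 = -544
  a_11 = -1·-544 + 3·240 + 3·-153 + 1·66 = 871
  a_12 = -1·871 + 3·-544 + 3·240 + 1·-153 = -1936
  a_13 = -1·-1936 + 3·871 + 3·-544 + 1·240 = 3157

-1,3,3,1 ; 3157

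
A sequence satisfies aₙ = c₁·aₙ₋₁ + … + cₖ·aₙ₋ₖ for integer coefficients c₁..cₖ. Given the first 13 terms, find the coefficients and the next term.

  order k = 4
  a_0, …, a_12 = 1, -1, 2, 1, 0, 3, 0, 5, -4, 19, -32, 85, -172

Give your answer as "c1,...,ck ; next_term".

  a_4 = -2·1 + 1·2 + 2·-1 + 2·1 = 0
  a_5 = -2·0 + 1·1 + 2·2 + 2·-1 = 3
  a_6 = -2·3 + 1·0 + 2·1 + 2·2 = 0
  a_7 = -2·0 + 1·3 + 2·0 + 2·1 = 5
  a_8 = -2·5 + 1·0 + 2·3 + 2·0 = -4
  a_9 = -2·-4 + 1·5 + 2·0 + 2·3 = 19
  a_10 = -2·19 + 1·-4 + 2·5 + 2·0 = -32
  a_11 = -2·-32 + 1·19 + 2·-4 + 2·5 = 85
  a_12 = -2·85 + 1·-32 + 2·19 + 2·-4 = -172
  a_13 = -2·-172 + 1·85 + 2·-32 + 2·19 = 403

-2,1,2,2 ; 403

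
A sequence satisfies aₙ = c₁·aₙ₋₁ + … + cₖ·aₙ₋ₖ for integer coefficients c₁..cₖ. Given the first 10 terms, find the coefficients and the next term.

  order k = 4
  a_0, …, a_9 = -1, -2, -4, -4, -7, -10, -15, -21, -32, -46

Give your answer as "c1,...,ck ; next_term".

  a_4 = 0·-4 + 1·-4 + 1·-2 + 1·-1 = -7
  a_5 = 0·-7 + 1·-4 + 1·-4 + 1·-2 = -10
  a_6 = 0·-10 + 1·-7 + 1·-4 + 1·-4 = -15
  a_7 = 0·-15 + 1·-10 + 1·-7 + 1·-4 = -21
  a_8 = 0·-21 + 1·-15 + 1·-10 + 1·-7 = -32
  a_9 = 0·-32 + 1·-21 + 1·-15 + 1·-10 = -46
  a_10 = 0·-46 + 1·-32 + 1·-21 + 1·-15 = -68

0,1,1,1 ; -68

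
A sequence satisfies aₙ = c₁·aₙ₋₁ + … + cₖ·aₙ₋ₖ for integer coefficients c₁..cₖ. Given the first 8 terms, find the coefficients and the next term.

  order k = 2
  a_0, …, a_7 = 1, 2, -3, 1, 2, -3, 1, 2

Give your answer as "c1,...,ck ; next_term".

-1,-1 ; -3

  a_2 = -1·2 + -1·1 = -3
  a_3 = -1·-3 + -1·2 = 1
  a_4 = -1·1 + -1·-3 = 2
  a_5 = -1·2 + -1·1 = -3
  a_6 = -1·-3 + -1·2 = 1
  a_7 = -1·1 + -1·-3 = 2
  a_8 = -1·2 + -1·1 = -3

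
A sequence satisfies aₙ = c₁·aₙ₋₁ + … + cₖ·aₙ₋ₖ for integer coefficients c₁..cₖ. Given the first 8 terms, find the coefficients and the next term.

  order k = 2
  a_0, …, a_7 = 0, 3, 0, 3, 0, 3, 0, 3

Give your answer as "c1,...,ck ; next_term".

  a_2 = 0·3 + 1·0 = 0
  a_3 = 0·0 + 1·3 = 3
  a_4 = 0·3 + 1·0 = 0
  a_5 = 0·0 + 1·3 = 3
  a_6 = 0·3 + 1·0 = 0
  a_7 = 0·0 + 1·3 = 3
  a_8 = 0·3 + 1·0 = 0

0,1 ; 0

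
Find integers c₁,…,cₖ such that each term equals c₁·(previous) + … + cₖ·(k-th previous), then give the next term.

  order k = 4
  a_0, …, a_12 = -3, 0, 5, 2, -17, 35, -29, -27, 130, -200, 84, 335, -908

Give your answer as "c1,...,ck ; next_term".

-2,-2,1,1 ; 1030

  a_4 = -2·2 + -2·5 + 1·0 + 1·-3 = -17
  a_5 = -2·-17 + -2·2 + 1·5 + 1·0 = 35
  a_6 = -2·35 + -2·-17 + 1·2 + 1·5 = -29
  a_7 = -2·-29 + -2·35 + 1·-17 + 1·2 = -27
  a_8 = -2·-27 + -2·-29 + 1·35 + 1·-17 = 130
  a_9 = -2·130 + -2·-27 + 1·-29 + 1·35 = -200
  a_10 = -2·-200 + -2·130 + 1·-27 + 1·-29 = 84
  a_11 = -2·84 + -2·-200 + 1·130 + 1·-27 = 335
  a_12 = -2·335 + -2·84 + 1·-200 + 1·130 = -908
  a_13 = -2·-908 + -2·335 + 1·84 + 1·-200 = 1030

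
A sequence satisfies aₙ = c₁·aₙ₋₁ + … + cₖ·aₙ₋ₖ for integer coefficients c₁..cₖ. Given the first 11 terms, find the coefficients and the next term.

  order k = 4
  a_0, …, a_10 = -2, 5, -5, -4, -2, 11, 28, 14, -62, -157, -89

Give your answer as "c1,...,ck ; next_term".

1,-2,-2,-1 ; 335

  a_4 = 1·-4 + -2·-5 + -2·5 + -1·-2 = -2
  a_5 = 1·-2 + -2·-4 + -2·-5 + -1·5 = 11
  a_6 = 1·11 + -2·-2 + -2·-4 + -1·-5 = 28
  a_7 = 1·28 + -2·11 + -2·-2 + -1·-4 = 14
  a_8 = 1·14 + -2·28 + -2·11 + -1·-2 = -62
  a_9 = 1·-62 + -2·14 + -2·28 + -1·11 = -157
  a_10 = 1·-157 + -2·-62 + -2·14 + -1·28 = -89
  a_11 = 1·-89 + -2·-157 + -2·-62 + -1·14 = 335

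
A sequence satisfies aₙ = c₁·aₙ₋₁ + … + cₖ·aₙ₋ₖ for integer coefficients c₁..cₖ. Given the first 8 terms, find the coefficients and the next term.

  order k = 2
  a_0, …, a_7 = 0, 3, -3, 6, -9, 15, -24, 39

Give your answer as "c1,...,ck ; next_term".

  a_2 = -1·3 + 1·0 = -3
  a_3 = -1·-3 + 1·3 = 6
  a_4 = -1·6 + 1·-3 = -9
  a_5 = -1·-9 + 1·6 = 15
  a_6 = -1·15 + 1·-9 = -24
  a_7 = -1·-24 + 1·15 = 39
  a_8 = -1·39 + 1·-24 = -63

-1,1 ; -63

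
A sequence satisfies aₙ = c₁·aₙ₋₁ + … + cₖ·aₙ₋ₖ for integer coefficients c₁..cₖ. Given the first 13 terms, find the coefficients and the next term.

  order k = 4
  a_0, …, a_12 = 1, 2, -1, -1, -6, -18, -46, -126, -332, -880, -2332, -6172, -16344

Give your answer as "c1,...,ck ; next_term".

  a_4 = 2·-1 + 2·-1 + 0·2 + -2·1 = -6
  a_5 = 2·-6 + 2·-1 + 0·-1 + -2·2 = -18
  a_6 = 2·-18 + 2·-6 + 0·-1 + -2·-1 = -46
  a_7 = 2·-46 + 2·-18 + 0·-6 + -2·-1 = -126
  a_8 = 2·-126 + 2·-46 + 0·-18 + -2·-6 = -332
  a_9 = 2·-332 + 2·-126 + 0·-46 + -2·-18 = -880
  a_10 = 2·-880 + 2·-332 + 0·-126 + -2·-46 = -2332
  a_11 = 2·-2332 + 2·-880 + 0·-332 + -2·-126 = -6172
  a_12 = 2·-6172 + 2·-2332 + 0·-880 + -2·-332 = -16344
  a_13 = 2·-16344 + 2·-6172 + 0·-2332 + -2·-880 = -43272

2,2,0,-2 ; -43272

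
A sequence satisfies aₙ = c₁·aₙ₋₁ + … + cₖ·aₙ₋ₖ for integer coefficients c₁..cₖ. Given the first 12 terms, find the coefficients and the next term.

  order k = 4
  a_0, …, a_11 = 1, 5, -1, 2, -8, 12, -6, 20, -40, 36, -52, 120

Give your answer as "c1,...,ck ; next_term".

  a_4 = 0·2 + 0·-1 + -2·5 + 2·1 = -8
  a_5 = 0·-8 + 0·2 + -2·-1 + 2·5 = 12
  a_6 = 0·12 + 0·-8 + -2·2 + 2·-1 = -6
  a_7 = 0·-6 + 0·12 + -2·-8 + 2·2 = 20
  a_8 = 0·20 + 0·-6 + -2·12 + 2·-8 = -40
  a_9 = 0·-40 + 0·20 + -2·-6 + 2·12 = 36
  a_10 = 0·36 + 0·-40 + -2·20 + 2·-6 = -52
  a_11 = 0·-52 + 0·36 + -2·-40 + 2·20 = 120
  a_12 = 0·120 + 0·-52 + -2·36 + 2·-40 = -152

0,0,-2,2 ; -152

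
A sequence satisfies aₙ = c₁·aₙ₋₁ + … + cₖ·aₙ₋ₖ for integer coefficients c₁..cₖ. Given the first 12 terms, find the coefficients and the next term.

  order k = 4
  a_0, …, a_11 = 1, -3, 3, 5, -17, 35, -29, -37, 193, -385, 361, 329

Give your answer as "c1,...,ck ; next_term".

-1,0,3,-3 ; -2063

  a_4 = -1·5 + 0·3 + 3·-3 + -3·1 = -17
  a_5 = -1·-17 + 0·5 + 3·3 + -3·-3 = 35
  a_6 = -1·35 + 0·-17 + 3·5 + -3·3 = -29
  a_7 = -1·-29 + 0·35 + 3·-17 + -3·5 = -37
  a_8 = -1·-37 + 0·-29 + 3·35 + -3·-17 = 193
  a_9 = -1·193 + 0·-37 + 3·-29 + -3·35 = -385
  a_10 = -1·-385 + 0·193 + 3·-37 + -3·-29 = 361
  a_11 = -1·361 + 0·-385 + 3·193 + -3·-37 = 329
  a_12 = -1·329 + 0·361 + 3·-385 + -3·193 = -2063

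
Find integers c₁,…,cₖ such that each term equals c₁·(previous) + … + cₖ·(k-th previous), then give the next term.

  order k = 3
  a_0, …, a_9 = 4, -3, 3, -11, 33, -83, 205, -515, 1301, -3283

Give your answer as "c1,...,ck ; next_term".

  a_3 = -3·3 + -2·-3 + -2·4 = -11
  a_4 = -3·-11 + -2·3 + -2·-3 = 33
  a_5 = -3·33 + -2·-11 + -2·3 = -83
  a_6 = -3·-83 + -2·33 + -2·-11 = 205
  a_7 = -3·205 + -2·-83 + -2·33 = -515
  a_8 = -3·-515 + -2·205 + -2·-83 = 1301
  a_9 = -3·1301 + -2·-515 + -2·205 = -3283
  a_10 = -3·-3283 + -2·1301 + -2·-515 = 8277

-3,-2,-2 ; 8277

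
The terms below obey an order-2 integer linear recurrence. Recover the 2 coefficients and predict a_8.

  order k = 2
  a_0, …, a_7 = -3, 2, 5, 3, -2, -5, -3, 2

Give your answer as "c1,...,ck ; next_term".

  a_2 = 1·2 + -1·-3 = 5
  a_3 = 1·5 + -1·2 = 3
  a_4 = 1·3 + -1·5 = -2
  a_5 = 1·-2 + -1·3 = -5
  a_6 = 1·-5 + -1·-2 = -3
  a_7 = 1·-3 + -1·-5 = 2
  a_8 = 1·2 + -1·-3 = 5

1,-1 ; 5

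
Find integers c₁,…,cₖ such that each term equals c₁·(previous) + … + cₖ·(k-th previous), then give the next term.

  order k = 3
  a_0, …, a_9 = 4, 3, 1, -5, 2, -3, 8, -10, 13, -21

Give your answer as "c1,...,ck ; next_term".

  a_3 = -1·1 + 0·3 + -1·4 = -5
  a_4 = -1·-5 + 0·1 + -1·3 = 2
  a_5 = -1·2 + 0·-5 + -1·1 = -3
  a_6 = -1·-3 + 0·2 + -1·-5 = 8
  a_7 = -1·8 + 0·-3 + -1·2 = -10
  a_8 = -1·-10 + 0·8 + -1·-3 = 13
  a_9 = -1·13 + 0·-10 + -1·8 = -21
  a_10 = -1·-21 + 0·13 + -1·-10 = 31

-1,0,-1 ; 31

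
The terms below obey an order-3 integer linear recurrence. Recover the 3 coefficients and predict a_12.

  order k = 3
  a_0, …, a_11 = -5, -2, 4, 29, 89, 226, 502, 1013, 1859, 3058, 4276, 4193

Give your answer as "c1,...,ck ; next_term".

3,-1,-3 ; -871

  a_3 = 3·4 + -1·-2 + -3·-5 = 29
  a_4 = 3·29 + -1·4 + -3·-2 = 89
  a_5 = 3·89 + -1·29 + -3·4 = 226
  a_6 = 3·226 + -1·89 + -3·29 = 502
  a_7 = 3·502 + -1·226 + -3·89 = 1013
  a_8 = 3·1013 + -1·502 + -3·226 = 1859
  a_9 = 3·1859 + -1·1013 + -3·502 = 3058
  a_10 = 3·3058 + -1·1859 + -3·1013 = 4276
  a_11 = 3·4276 + -1·3058 + -3·1859 = 4193
  a_12 = 3·4193 + -1·4276 + -3·3058 = -871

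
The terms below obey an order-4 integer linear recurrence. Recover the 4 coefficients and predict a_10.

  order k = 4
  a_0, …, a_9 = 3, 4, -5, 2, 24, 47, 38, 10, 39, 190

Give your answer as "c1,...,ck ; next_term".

2,-2,1,2 ; 388

  a_4 = 2·2 + -2·-5 + 1·4 + 2·3 = 24
  a_5 = 2·24 + -2·2 + 1·-5 + 2·4 = 47
  a_6 = 2·47 + -2·24 + 1·2 + 2·-5 = 38
  a_7 = 2·38 + -2·47 + 1·24 + 2·2 = 10
  a_8 = 2·10 + -2·38 + 1·47 + 2·24 = 39
  a_9 = 2·39 + -2·10 + 1·38 + 2·47 = 190
  a_10 = 2·190 + -2·39 + 1·10 + 2·38 = 388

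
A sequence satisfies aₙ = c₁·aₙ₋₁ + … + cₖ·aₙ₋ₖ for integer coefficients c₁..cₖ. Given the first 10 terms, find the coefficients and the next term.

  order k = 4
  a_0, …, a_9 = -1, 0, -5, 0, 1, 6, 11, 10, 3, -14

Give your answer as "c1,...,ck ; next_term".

  a_4 = 1·0 + 0·-5 + -1·0 + -1·-1 = 1
  a_5 = 1·1 + 0·0 + -1·-5 + -1·0 = 6
  a_6 = 1·6 + 0·1 + -1·0 + -1·-5 = 11
  a_7 = 1·11 + 0·6 + -1·1 + -1·0 = 10
  a_8 = 1·10 + 0·11 + -1·6 + -1·1 = 3
  a_9 = 1·3 + 0·10 + -1·11 + -1·6 = -14
  a_10 = 1·-14 + 0·3 + -1·10 + -1·11 = -35

1,0,-1,-1 ; -35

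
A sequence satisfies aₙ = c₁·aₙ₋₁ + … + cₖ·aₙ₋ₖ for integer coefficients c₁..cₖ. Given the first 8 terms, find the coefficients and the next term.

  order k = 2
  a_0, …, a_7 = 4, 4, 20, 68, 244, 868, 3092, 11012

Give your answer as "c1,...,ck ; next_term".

  a_2 = 3·4 + 2·4 = 20
  a_3 = 3·20 + 2·4 = 68
  a_4 = 3·68 + 2·20 = 244
  a_5 = 3·244 + 2·68 = 868
  a_6 = 3·868 + 2·244 = 3092
  a_7 = 3·3092 + 2·868 = 11012
  a_8 = 3·11012 + 2·3092 = 39220

3,2 ; 39220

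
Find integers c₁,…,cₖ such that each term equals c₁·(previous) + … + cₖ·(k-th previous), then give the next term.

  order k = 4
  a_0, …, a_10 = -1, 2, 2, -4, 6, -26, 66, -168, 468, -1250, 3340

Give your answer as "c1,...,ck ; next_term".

-2,1,-3,-2 ; -8998

  a_4 = -2·-4 + 1·2 + -3·2 + -2·-1 = 6
  a_5 = -2·6 + 1·-4 + -3·2 + -2·2 = -26
  a_6 = -2·-26 + 1·6 + -3·-4 + -2·2 = 66
  a_7 = -2·66 + 1·-26 + -3·6 + -2·-4 = -168
  a_8 = -2·-168 + 1·66 + -3·-26 + -2·6 = 468
  a_9 = -2·468 + 1·-168 + -3·66 + -2·-26 = -1250
  a_10 = -2·-1250 + 1·468 + -3·-168 + -2·66 = 3340
  a_11 = -2·3340 + 1·-1250 + -3·468 + -2·-168 = -8998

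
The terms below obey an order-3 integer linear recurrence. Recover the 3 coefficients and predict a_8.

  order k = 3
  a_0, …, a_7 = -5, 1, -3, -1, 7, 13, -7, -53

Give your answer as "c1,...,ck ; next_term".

  a_3 = 1·-3 + -3·1 + -1·-5 = -1
  a_4 = 1·-1 + -3·-3 + -1·1 = 7
  a_5 = 1·7 + -3·-1 + -1·-3 = 13
  a_6 = 1·13 + -3·7 + -1·-1 = -7
  a_7 = 1·-7 + -3·13 + -1·7 = -53
  a_8 = 1·-53 + -3·-7 + -1·13 = -45

1,-3,-1 ; -45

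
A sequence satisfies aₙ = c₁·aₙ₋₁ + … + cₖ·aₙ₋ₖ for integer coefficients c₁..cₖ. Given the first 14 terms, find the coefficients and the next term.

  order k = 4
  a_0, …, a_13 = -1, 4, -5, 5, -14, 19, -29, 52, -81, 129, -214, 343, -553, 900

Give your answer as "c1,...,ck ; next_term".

0,1,-2,1 ; -1453

  a_4 = 0·5 + 1·-5 + -2·4 + 1·-1 = -14
  a_5 = 0·-14 + 1·5 + -2·-5 + 1·4 = 19
  a_6 = 0·19 + 1·-14 + -2·5 + 1·-5 = -29
  a_7 = 0·-29 + 1·19 + -2·-14 + 1·5 = 52
  a_8 = 0·52 + 1·-29 + -2·19 + 1·-14 = -81
  a_9 = 0·-81 + 1·52 + -2·-29 + 1·19 = 129
  a_10 = 0·129 + 1·-81 + -2·52 + 1·-29 = -214
  a_11 = 0·-214 + 1·129 + -2·-81 + 1·52 = 343
  a_12 = 0·343 + 1·-214 + -2·129 + 1·-81 = -553
  a_13 = 0·-553 + 1·343 + -2·-214 + 1·129 = 900
  a_14 = 0·900 + 1·-553 + -2·343 + 1·-214 = -1453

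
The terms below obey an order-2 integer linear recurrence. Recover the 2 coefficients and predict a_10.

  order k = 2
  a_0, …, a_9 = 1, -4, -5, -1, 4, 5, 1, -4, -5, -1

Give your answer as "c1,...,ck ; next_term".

1,-1 ; 4

  a_2 = 1·-4 + -1·1 = -5
  a_3 = 1·-5 + -1·-4 = -1
  a_4 = 1·-1 + -1·-5 = 4
  a_5 = 1·4 + -1·-1 = 5
  a_6 = 1·5 + -1·4 = 1
  a_7 = 1·1 + -1·5 = -4
  a_8 = 1·-4 + -1·1 = -5
  a_9 = 1·-5 + -1·-4 = -1
  a_10 = 1·-1 + -1·-5 = 4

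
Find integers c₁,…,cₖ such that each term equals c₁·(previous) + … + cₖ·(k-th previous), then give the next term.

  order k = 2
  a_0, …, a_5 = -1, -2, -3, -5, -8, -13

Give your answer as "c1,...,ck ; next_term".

1,1 ; -21

  a_2 = 1·-2 + 1·-1 = -3
  a_3 = 1·-3 + 1·-2 = -5
  a_4 = 1·-5 + 1·-3 = -8
  a_5 = 1·-8 + 1·-5 = -13
  a_6 = 1·-13 + 1·-8 = -21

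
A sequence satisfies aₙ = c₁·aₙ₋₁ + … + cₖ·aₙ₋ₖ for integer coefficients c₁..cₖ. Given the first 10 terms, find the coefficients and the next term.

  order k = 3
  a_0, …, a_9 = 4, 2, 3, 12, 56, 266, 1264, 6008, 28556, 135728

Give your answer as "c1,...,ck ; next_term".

4,4,-2 ; 645120

  a_3 = 4·3 + 4·2 + -2·4 = 12
  a_4 = 4·12 + 4·3 + -2·2 = 56
  a_5 = 4·56 + 4·12 + -2·3 = 266
  a_6 = 4·266 + 4·56 + -2·12 = 1264
  a_7 = 4·1264 + 4·266 + -2·56 = 6008
  a_8 = 4·6008 + 4·1264 + -2·266 = 28556
  a_9 = 4·28556 + 4·6008 + -2·1264 = 135728
  a_10 = 4·135728 + 4·28556 + -2·6008 = 645120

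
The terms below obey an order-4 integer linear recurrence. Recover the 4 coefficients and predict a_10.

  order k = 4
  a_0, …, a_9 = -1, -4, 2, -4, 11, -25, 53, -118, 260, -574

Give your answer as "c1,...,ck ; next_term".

-1,2,-1,1 ; 1265

  a_4 = -1·-4 + 2·2 + -1·-4 + 1·-1 = 11
  a_5 = -1·11 + 2·-4 + -1·2 + 1·-4 = -25
  a_6 = -1·-25 + 2·11 + -1·-4 + 1·2 = 53
  a_7 = -1·53 + 2·-25 + -1·11 + 1·-4 = -118
  a_8 = -1·-118 + 2·53 + -1·-25 + 1·11 = 260
  a_9 = -1·260 + 2·-118 + -1·53 + 1·-25 = -574
  a_10 = -1·-574 + 2·260 + -1·-118 + 1·53 = 1265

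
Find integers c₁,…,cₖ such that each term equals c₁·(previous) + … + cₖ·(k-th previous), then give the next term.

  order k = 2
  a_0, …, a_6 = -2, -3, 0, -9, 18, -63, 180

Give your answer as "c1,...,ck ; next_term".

-2,3 ; -549

  a_2 = -2·-3 + 3·-2 = 0
  a_3 = -2·0 + 3·-3 = -9
  a_4 = -2·-9 + 3·0 = 18
  a_5 = -2·18 + 3·-9 = -63
  a_6 = -2·-63 + 3·18 = 180
  a_7 = -2·180 + 3·-63 = -549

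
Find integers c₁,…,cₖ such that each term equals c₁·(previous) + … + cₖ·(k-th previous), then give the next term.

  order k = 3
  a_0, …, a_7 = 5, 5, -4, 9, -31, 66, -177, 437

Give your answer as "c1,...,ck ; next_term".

  a_3 = -1·-4 + 3·5 + -2·5 = 9
  a_4 = -1·9 + 3·-4 + -2·5 = -31
  a_5 = -1·-31 + 3·9 + -2·-4 = 66
  a_6 = -1·66 + 3·-31 + -2·9 = -177
  a_7 = -1·-177 + 3·66 + -2·-31 = 437
  a_8 = -1·437 + 3·-177 + -2·66 = -1100

-1,3,-2 ; -1100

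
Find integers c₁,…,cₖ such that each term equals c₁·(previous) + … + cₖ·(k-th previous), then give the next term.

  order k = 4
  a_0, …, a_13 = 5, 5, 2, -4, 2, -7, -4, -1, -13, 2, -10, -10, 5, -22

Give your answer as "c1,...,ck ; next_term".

  a_4 = 0·-4 + 1·2 + 1·5 + -1·5 = 2
  a_5 = 0·2 + 1·-4 + 1·2 + -1·5 = -7
  a_6 = 0·-7 + 1·2 + 1·-4 + -1·2 = -4
  a_7 = 0·-4 + 1·-7 + 1·2 + -1·-4 = -1
  a_8 = 0·-1 + 1·-4 + 1·-7 + -1·2 = -13
  a_9 = 0·-13 + 1·-1 + 1·-4 + -1·-7 = 2
  a_10 = 0·2 + 1·-13 + 1·-1 + -1·-4 = -10
  a_11 = 0·-10 + 1·2 + 1·-13 + -1·-1 = -10
  a_12 = 0·-10 + 1·-10 + 1·2 + -1·-13 = 5
  a_13 = 0·5 + 1·-10 + 1·-10 + -1·2 = -22
  a_14 = 0·-22 + 1·5 + 1·-10 + -1·-10 = 5

0,1,1,-1 ; 5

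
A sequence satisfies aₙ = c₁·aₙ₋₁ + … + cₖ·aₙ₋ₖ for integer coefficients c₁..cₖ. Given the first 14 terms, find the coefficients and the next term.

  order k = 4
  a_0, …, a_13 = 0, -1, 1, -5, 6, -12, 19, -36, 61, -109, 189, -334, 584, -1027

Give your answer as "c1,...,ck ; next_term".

  a_4 = -1·-5 + 1·1 + 0·-1 + 1·0 = 6
  a_5 = -1·6 + 1·-5 + 0·1 + 1·-1 = -12
  a_6 = -1·-12 + 1·6 + 0·-5 + 1·1 = 19
  a_7 = -1·19 + 1·-12 + 0·6 + 1·-5 = -36
  a_8 = -1·-36 + 1·19 + 0·-12 + 1·6 = 61
  a_9 = -1·61 + 1·-36 + 0·19 + 1·-12 = -109
  a_10 = -1·-109 + 1·61 + 0·-36 + 1·19 = 189
  a_11 = -1·189 + 1·-109 + 0·61 + 1·-36 = -334
  a_12 = -1·-334 + 1·189 + 0·-109 + 1·61 = 584
  a_13 = -1·584 + 1·-334 + 0·189 + 1·-109 = -1027
  a_14 = -1·-1027 + 1·584 + 0·-334 + 1·189 = 1800

-1,1,0,1 ; 1800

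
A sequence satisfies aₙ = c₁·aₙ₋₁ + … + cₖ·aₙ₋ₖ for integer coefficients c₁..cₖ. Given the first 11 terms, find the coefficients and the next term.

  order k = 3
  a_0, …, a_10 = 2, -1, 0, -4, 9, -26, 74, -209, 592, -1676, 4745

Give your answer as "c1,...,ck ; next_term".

-2,2,-1 ; -13434

  a_3 = -2·0 + 2·-1 + -1·2 = -4
  a_4 = -2·-4 + 2·0 + -1·-1 = 9
  a_5 = -2·9 + 2·-4 + -1·0 = -26
  a_6 = -2·-26 + 2·9 + -1·-4 = 74
  a_7 = -2·74 + 2·-26 + -1·9 = -209
  a_8 = -2·-209 + 2·74 + -1·-26 = 592
  a_9 = -2·592 + 2·-209 + -1·74 = -1676
  a_10 = -2·-1676 + 2·592 + -1·-209 = 4745
  a_11 = -2·4745 + 2·-1676 + -1·592 = -13434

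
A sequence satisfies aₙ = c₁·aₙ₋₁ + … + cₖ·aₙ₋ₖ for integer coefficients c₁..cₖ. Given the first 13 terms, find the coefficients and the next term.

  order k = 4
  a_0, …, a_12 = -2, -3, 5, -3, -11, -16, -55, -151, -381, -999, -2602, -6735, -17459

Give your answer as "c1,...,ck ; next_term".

  a_4 = 3·-3 + -1·5 + 1·-3 + -3·-2 = -11
  a_5 = 3·-11 + -1·-3 + 1·5 + -3·-3 = -16
  a_6 = 3·-16 + -1·-11 + 1·-3 + -3·5 = -55
  a_7 = 3·-55 + -1·-16 + 1·-11 + -3·-3 = -151
  a_8 = 3·-151 + -1·-55 + 1·-16 + -3·-11 = -381
  a_9 = 3·-381 + -1·-151 + 1·-55 + -3·-16 = -999
  a_10 = 3·-999 + -1·-381 + 1·-151 + -3·-55 = -2602
  a_11 = 3·-2602 + -1·-999 + 1·-381 + -3·-151 = -6735
  a_12 = 3·-6735 + -1·-2602 + 1·-999 + -3·-381 = -17459
  a_13 = 3·-17459 + -1·-6735 + 1·-2602 + -3·-999 = -45247

3,-1,1,-3 ; -45247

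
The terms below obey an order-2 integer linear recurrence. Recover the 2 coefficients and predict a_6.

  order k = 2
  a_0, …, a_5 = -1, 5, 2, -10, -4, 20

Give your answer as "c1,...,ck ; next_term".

0,-2 ; 8

  a_2 = 0·5 + -2·-1 = 2
  a_3 = 0·2 + -2·5 = -10
  a_4 = 0·-10 + -2·2 = -4
  a_5 = 0·-4 + -2·-10 = 20
  a_6 = 0·20 + -2·-4 = 8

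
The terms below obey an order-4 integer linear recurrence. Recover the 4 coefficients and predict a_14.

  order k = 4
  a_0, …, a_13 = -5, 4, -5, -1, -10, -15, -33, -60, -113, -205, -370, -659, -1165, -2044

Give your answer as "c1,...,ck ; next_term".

2,1,-2,-1 ; -3565

  a_4 = 2·-1 + 1·-5 + -2·4 + -1·-5 = -10
  a_5 = 2·-10 + 1·-1 + -2·-5 + -1·4 = -15
  a_6 = 2·-15 + 1·-10 + -2·-1 + -1·-5 = -33
  a_7 = 2·-33 + 1·-15 + -2·-10 + -1·-1 = -60
  a_8 = 2·-60 + 1·-33 + -2·-15 + -1·-10 = -113
  a_9 = 2·-113 + 1·-60 + -2·-33 + -1·-15 = -205
  a_10 = 2·-205 + 1·-113 + -2·-60 + -1·-33 = -370
  a_11 = 2·-370 + 1·-205 + -2·-113 + -1·-60 = -659
  a_12 = 2·-659 + 1·-370 + -2·-205 + -1·-113 = -1165
  a_13 = 2·-1165 + 1·-659 + -2·-370 + -1·-205 = -2044
  a_14 = 2·-2044 + 1·-1165 + -2·-659 + -1·-370 = -3565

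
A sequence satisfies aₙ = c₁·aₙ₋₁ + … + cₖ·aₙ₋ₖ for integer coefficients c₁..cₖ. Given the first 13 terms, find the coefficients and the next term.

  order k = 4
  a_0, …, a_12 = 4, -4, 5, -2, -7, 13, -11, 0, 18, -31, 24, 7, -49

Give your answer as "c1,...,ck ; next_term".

  a_4 = -1·-2 + -1·5 + 0·-4 + -1·4 = -7
  a_5 = -1·-7 + -1·-2 + 0·5 + -1·-4 = 13
  a_6 = -1·13 + -1·-7 + 0·-2 + -1·5 = -11
  a_7 = -1·-11 + -1·13 + 0·-7 + -1·-2 = 0
  a_8 = -1·0 + -1·-11 + 0·13 + -1·-7 = 18
  a_9 = -1·18 + -1·0 + 0·-11 + -1·13 = -31
  a_10 = -1·-31 + -1·18 + 0·0 + -1·-11 = 24
  a_11 = -1·24 + -1·-31 + 0·18 + -1·0 = 7
  a_12 = -1·7 + -1·24 + 0·-31 + -1·18 = -49
  a_13 = -1·-49 + -1·7 + 0·24 + -1·-31 = 73

-1,-1,0,-1 ; 73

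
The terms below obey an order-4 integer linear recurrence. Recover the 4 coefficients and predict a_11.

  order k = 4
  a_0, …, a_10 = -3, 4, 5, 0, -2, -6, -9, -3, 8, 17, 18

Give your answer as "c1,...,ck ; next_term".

1,-1,0,-1 ; 4

  a_4 = 1·0 + -1·5 + 0·4 + -1·-3 = -2
  a_5 = 1·-2 + -1·0 + 0·5 + -1·4 = -6
  a_6 = 1·-6 + -1·-2 + 0·0 + -1·5 = -9
  a_7 = 1·-9 + -1·-6 + 0·-2 + -1·0 = -3
  a_8 = 1·-3 + -1·-9 + 0·-6 + -1·-2 = 8
  a_9 = 1·8 + -1·-3 + 0·-9 + -1·-6 = 17
  a_10 = 1·17 + -1·8 + 0·-3 + -1·-9 = 18
  a_11 = 1·18 + -1·17 + 0·8 + -1·-3 = 4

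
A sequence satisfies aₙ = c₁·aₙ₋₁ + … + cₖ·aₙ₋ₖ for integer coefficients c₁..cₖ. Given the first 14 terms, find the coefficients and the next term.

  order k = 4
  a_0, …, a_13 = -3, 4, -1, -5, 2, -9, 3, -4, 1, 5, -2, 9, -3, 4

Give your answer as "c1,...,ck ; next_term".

  a_4 = 0·-5 + 1·-1 + 0·4 + -1·-3 = 2
  a_5 = 0·2 + 1·-5 + 0·-1 + -1·4 = -9
  a_6 = 0·-9 + 1·2 + 0·-5 + -1·-1 = 3
  a_7 = 0·3 + 1·-9 + 0·2 + -1·-5 = -4
  a_8 = 0·-4 + 1·3 + 0·-9 + -1·2 = 1
  a_9 = 0·1 + 1·-4 + 0·3 + -1·-9 = 5
  a_10 = 0·5 + 1·1 + 0·-4 + -1·3 = -2
  a_11 = 0·-2 + 1·5 + 0·1 + -1·-4 = 9
  a_12 = 0·9 + 1·-2 + 0·5 + -1·1 = -3
  a_13 = 0·-3 + 1·9 + 0·-2 + -1·5 = 4
  a_14 = 0·4 + 1·-3 + 0·9 + -1·-2 = -1

0,1,0,-1 ; -1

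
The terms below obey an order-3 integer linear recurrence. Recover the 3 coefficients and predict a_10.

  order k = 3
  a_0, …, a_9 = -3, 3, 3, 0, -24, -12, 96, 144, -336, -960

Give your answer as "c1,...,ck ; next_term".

0,-4,-4 ; 768

  a_3 = 0·3 + -4·3 + -4·-3 = 0
  a_4 = 0·0 + -4·3 + -4·3 = -24
  a_5 = 0·-24 + -4·0 + -4·3 = -12
  a_6 = 0·-12 + -4·-24 + -4·0 = 96
  a_7 = 0·96 + -4·-12 + -4·-24 = 144
  a_8 = 0·144 + -4·96 + -4·-12 = -336
  a_9 = 0·-336 + -4·144 + -4·96 = -960
  a_10 = 0·-960 + -4·-336 + -4·144 = 768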